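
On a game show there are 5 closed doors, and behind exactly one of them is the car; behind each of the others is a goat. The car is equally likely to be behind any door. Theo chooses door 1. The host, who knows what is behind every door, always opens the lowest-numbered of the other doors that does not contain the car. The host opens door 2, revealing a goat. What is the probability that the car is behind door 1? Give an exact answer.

Consider each possible location of the car in turn.
If it is behind any of doors 1, 3, 4, and 5 (prior 1/5 each): door 2 is the lowest-numbered option available, probability 1; weight (1/5)·1 = 1/5 each.
If it is behind door 2 (prior 1/5): the host opened door 2, so this case is ruled out; weight (1/5)·0 = 0.
The weights sum to 4/5.
So P(the car behind door 1 | the host opened door 2) = (1/5) / (4/5) = 1/4.

1/4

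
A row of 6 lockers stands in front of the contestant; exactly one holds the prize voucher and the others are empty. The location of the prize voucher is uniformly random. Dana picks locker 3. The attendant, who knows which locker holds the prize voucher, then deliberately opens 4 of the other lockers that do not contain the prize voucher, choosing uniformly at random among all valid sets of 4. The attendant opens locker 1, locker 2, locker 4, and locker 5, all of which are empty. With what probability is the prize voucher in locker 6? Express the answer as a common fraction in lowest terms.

5/6

Apply Bayes' rule, conditioning on where the prize voucher actually is.
If it is in any of lockers 1, 2, 4, and 5 (prior 1/6 each): that locker was opened and seen not to hold the prize — ruled out; weight (1/6)·0 = 0 each.
If it is in locker 3 (prior 1/6): the attendant has 5 equally likely choices, so probability 1/5; weight (1/6)·(1/5) = 1/30.
If it is in locker 6 (prior 1/6): the attendant has no choice, probability 1; weight (1/6)·1 = 1/6.
The weights sum to 1/5.
So P(the prize voucher in locker 6 | the attendant opened locker 1, locker 2, locker 4, and locker 5) = (1/6) / (1/5) = 5/6.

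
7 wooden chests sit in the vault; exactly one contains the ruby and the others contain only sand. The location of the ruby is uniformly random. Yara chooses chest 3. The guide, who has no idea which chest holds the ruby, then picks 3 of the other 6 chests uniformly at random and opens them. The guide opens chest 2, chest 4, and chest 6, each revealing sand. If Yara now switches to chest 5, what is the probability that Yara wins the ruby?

Apply Bayes' rule, conditioning on where the ruby actually is.
If it is in any of chests 1, 3, 5, and 7 (prior 1/7 each): the guide picks exactly this set with probability 1/20 regardless, and none is the prize; weight (1/7)·(1/20) = 1/140 each.
If it is in any of chests 2, 4, and 6 (prior 1/7 each): that chest was opened and seen not to hold the prize — ruled out; weight (1/7)·0 = 0 each.
The weights sum to 1/35.
So P(the ruby in chest 5 | the guide opened chest 2, chest 4, and chest 6) = (1/140) / (1/35) = 1/4.

1/4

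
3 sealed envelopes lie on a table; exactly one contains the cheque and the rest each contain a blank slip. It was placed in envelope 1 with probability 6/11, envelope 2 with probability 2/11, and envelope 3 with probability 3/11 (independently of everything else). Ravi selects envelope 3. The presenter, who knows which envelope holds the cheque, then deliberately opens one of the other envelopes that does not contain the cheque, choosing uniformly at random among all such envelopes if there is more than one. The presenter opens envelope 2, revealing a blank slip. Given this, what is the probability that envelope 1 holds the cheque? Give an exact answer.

4/5

Consider each possible location of the cheque in turn.
If it is in envelope 1 (prior 6/11): the presenter has no choice, probability 1; weight (6/11)·1 = 6/11.
If it is in envelope 2 (prior 2/11): the presenter opened envelope 2, so this case is ruled out; weight (2/11)·0 = 0.
If it is in envelope 3 (prior 3/11): the presenter has 2 equally likely choices, so probability 1/2; weight (3/11)·(1/2) = 3/22.
The weights sum to 15/22.
So P(the cheque in envelope 1 | the presenter opened envelope 2) = (6/11) / (15/22) = 4/5.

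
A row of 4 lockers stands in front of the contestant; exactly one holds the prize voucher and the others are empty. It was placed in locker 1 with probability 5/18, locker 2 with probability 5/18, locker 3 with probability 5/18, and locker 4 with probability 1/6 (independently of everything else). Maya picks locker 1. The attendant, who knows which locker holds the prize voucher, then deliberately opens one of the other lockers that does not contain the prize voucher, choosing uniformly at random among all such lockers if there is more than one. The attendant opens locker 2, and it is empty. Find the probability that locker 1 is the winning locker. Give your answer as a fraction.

Consider each possible location of the prize voucher in turn.
If it is in locker 1 (prior 5/18): the attendant has 3 equally likely choices, so probability 1/3; weight (5/18)·(1/3) = 5/54.
If it is in locker 2 (prior 5/18): the attendant opened locker 2, so this case is ruled out; weight (5/18)·0 = 0.
If it is in locker 3 (prior 5/18): the attendant has 2 equally likely choices, so probability 1/2; weight (5/18)·(1/2) = 5/36.
If it is in locker 4 (prior 1/6): the attendant has 2 equally likely choices, so probability 1/2; weight (1/6)·(1/2) = 1/12.
The weights sum to 17/54.
So P(the prize voucher in locker 1 | the attendant opened locker 2) = (5/54) / (17/54) = 5/17.

5/17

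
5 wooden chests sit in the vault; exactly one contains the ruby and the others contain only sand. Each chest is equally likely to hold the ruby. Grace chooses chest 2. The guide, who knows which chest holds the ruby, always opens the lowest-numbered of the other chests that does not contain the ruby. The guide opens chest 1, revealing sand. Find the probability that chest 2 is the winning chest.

Condition on the true location of the ruby.
If it is in chest 1 (prior 1/5): the guide opened chest 1, so this case is ruled out; weight (1/5)·0 = 0.
If it is in any of chests 2, 3, 4, and 5 (prior 1/5 each): chest 1 is the lowest-numbered option available, probability 1; weight (1/5)·1 = 1/5 each.
The weights sum to 4/5.
So P(the ruby in chest 2 | the guide opened chest 1) = (1/5) / (4/5) = 1/4.

1/4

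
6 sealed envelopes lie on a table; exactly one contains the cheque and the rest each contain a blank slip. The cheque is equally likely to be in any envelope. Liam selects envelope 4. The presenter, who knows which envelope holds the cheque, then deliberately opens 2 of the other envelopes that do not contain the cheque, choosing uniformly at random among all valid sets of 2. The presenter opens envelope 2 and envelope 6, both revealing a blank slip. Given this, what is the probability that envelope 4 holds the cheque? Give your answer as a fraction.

1/6

Consider each possible location of the cheque in turn.
If it is in any of envelopes 1, 3, and 5 (prior 1/6 each): the presenter has 6 equally likely choices, so probability 1/6; weight (1/6)·(1/6) = 1/36 each.
If it is in either of envelopes 2 and 6 (prior 1/6 each): that envelope was opened and seen not to hold the prize — ruled out; weight (1/6)·0 = 0 each.
If it is in envelope 4 (prior 1/6): the presenter has 10 equally likely choices, so probability 1/10; weight (1/6)·(1/10) = 1/60.
The weights sum to 1/10.
So P(the cheque in envelope 4 | the presenter opened envelope 2 and envelope 6) = (1/60) / (1/10) = 1/6.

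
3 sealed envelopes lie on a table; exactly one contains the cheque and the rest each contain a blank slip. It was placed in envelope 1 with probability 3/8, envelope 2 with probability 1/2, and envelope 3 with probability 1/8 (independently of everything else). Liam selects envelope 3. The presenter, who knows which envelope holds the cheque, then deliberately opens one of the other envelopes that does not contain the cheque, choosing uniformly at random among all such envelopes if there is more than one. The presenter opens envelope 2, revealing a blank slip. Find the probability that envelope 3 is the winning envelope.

Condition on the true location of the cheque.
If it is in envelope 1 (prior 3/8): the presenter has no choice, probability 1; weight (3/8)·1 = 3/8.
If it is in envelope 2 (prior 1/2): the presenter opened envelope 2, so this case is ruled out; weight (1/2)·0 = 0.
If it is in envelope 3 (prior 1/8): the presenter has 2 equally likely choices, so probability 1/2; weight (1/8)·(1/2) = 1/16.
The weights sum to 7/16.
So P(the cheque in envelope 3 | the presenter opened envelope 2) = (1/16) / (7/16) = 1/7.

1/7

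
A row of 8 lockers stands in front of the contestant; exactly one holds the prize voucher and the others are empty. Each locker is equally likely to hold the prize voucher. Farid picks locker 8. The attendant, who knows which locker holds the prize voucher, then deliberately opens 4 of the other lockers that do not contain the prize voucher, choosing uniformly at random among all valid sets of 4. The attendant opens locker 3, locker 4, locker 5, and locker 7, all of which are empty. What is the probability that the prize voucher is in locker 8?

Apply Bayes' rule, conditioning on where the prize voucher actually is.
If it is in any of lockers 1, 2, and 6 (prior 1/8 each): the attendant has 15 equally likely choices, so probability 1/15; weight (1/8)·(1/15) = 1/120 each.
If it is in any of lockers 3, 4, 5, and 7 (prior 1/8 each): that locker was opened and seen not to hold the prize — ruled out; weight (1/8)·0 = 0 each.
If it is in locker 8 (prior 1/8): the attendant has 35 equally likely choices, so probability 1/35; weight (1/8)·(1/35) = 1/280.
The weights sum to 1/35.
So P(the prize voucher in locker 8 | the attendant opened locker 3, locker 4, locker 5, and locker 7) = (1/280) / (1/35) = 1/8.

1/8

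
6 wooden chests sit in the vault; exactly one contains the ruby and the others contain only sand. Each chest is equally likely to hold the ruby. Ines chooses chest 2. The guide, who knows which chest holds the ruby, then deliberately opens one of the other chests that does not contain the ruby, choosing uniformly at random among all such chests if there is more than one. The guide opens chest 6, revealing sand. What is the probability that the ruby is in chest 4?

5/24

Apply Bayes' rule, conditioning on where the ruby actually is.
If it is in any of chests 1, 3, 4, and 5 (prior 1/6 each): the guide has 4 equally likely choices, so probability 1/4; weight (1/6)·(1/4) = 1/24 each.
If it is in chest 2 (prior 1/6): the guide has 5 equally likely choices, so probability 1/5; weight (1/6)·(1/5) = 1/30.
If it is in chest 6 (prior 1/6): the guide opened chest 6, so this case is ruled out; weight (1/6)·0 = 0.
The weights sum to 1/5.
So P(the ruby in chest 4 | the guide opened chest 6) = (1/24) / (1/5) = 5/24.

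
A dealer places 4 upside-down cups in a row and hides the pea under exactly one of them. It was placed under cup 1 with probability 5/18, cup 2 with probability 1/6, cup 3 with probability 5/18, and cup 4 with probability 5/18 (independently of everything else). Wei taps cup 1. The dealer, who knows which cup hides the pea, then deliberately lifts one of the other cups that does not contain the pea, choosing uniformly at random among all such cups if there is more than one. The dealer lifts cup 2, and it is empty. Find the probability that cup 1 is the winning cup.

1/4

Condition on the true location of the pea.
If it is under cup 1 (prior 5/18): the dealer has 3 equally likely choices, so probability 1/3; weight (5/18)·(1/3) = 5/54.
If it is under cup 2 (prior 1/6): the dealer opened cup 2, so this case is ruled out; weight (1/6)·0 = 0.
If it is under either of cups 3 and 4 (prior 5/18 each): the dealer has 2 equally likely choices, so probability 1/2; weight (5/18)·(1/2) = 5/36 each.
The weights sum to 10/27.
So P(the pea under cup 1 | the dealer opened cup 2) = (5/54) / (10/27) = 1/4.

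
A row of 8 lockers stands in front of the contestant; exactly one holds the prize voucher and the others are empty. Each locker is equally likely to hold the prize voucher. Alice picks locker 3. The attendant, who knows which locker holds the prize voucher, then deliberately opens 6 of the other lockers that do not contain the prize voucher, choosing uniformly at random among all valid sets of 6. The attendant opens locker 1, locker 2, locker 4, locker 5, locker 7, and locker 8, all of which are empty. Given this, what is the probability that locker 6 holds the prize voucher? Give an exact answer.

7/8

Condition on the true location of the prize voucher.
If it is in any of lockers 1, 2, 4, 5, 7, and 8 (prior 1/8 each): that locker was opened and seen not to hold the prize — ruled out; weight (1/8)·0 = 0 each.
If it is in locker 3 (prior 1/8): the attendant has 7 equally likely choices, so probability 1/7; weight (1/8)·(1/7) = 1/56.
If it is in locker 6 (prior 1/8): the attendant has no choice, probability 1; weight (1/8)·1 = 1/8.
The weights sum to 1/7.
So P(the prize voucher in locker 6 | the attendant opened locker 1, locker 2, locker 4, locker 5, locker 7, and locker 8) = (1/8) / (1/7) = 7/8.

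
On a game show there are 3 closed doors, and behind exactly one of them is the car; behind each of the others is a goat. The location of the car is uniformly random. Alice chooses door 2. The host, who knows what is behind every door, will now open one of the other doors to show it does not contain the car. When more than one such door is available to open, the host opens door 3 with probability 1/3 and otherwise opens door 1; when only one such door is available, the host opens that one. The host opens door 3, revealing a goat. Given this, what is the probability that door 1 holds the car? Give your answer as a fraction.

3/4

Condition on the true location of the car.
If it is behind door 1 (prior 1/3): only door 3 is available, probability 1; weight (1/3)·1 = 1/3.
If it is behind door 2 (prior 1/3): door 3 is available, opened with probability 1/3; weight (1/3)·(1/3) = 1/9.
If it is behind door 3 (prior 1/3): the host opened door 3, so this case is ruled out; weight (1/3)·0 = 0.
The weights sum to 4/9.
So P(the car behind door 1 | the host opened door 3) = (1/3) / (4/9) = 3/4.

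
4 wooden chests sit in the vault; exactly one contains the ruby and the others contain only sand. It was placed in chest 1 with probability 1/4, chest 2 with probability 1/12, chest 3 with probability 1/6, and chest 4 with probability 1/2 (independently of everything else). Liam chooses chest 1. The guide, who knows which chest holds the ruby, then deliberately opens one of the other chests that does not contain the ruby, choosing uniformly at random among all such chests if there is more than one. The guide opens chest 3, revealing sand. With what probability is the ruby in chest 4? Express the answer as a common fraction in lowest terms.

Condition on the true location of the ruby.
If it is in chest 1 (prior 1/4): the guide has 3 equally likely choices, so probability 1/3; weight (1/4)·(1/3) = 1/12.
If it is in chest 2 (prior 1/12): the guide has 2 equally likely choices, so probability 1/2; weight (1/12)·(1/2) = 1/24.
If it is in chest 3 (prior 1/6): the guide opened chest 3, so this case is ruled out; weight (1/6)·0 = 0.
If it is in chest 4 (prior 1/2): the guide has 2 equally likely choices, so probability 1/2; weight (1/2)·(1/2) = 1/4.
The weights sum to 3/8.
So P(the ruby in chest 4 | the guide opened chest 3) = (1/4) / (3/8) = 2/3.

2/3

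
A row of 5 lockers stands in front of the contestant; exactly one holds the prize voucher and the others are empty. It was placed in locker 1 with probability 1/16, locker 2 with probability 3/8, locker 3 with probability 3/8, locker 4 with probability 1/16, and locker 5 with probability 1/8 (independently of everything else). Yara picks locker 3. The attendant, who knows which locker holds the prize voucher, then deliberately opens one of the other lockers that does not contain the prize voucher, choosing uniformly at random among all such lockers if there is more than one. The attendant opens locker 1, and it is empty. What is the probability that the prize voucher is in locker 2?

4/9

Consider each possible location of the prize voucher in turn.
If it is in locker 1 (prior 1/16): the attendant opened locker 1, so this case is ruled out; weight (1/16)·0 = 0.
If it is in locker 2 (prior 3/8): the attendant has 3 equally likely choices, so probability 1/3; weight (3/8)·(1/3) = 1/8.
If it is in locker 3 (prior 3/8): the attendant has 4 equally likely choices, so probability 1/4; weight (3/8)·(1/4) = 3/32.
If it is in locker 4 (prior 1/16): the attendant has 3 equally likely choices, so probability 1/3; weight (1/16)·(1/3) = 1/48.
If it is in locker 5 (prior 1/8): the attendant has 3 equally likely choices, so probability 1/3; weight (1/8)·(1/3) = 1/24.
The weights sum to 9/32.
So P(the prize voucher in locker 2 | the attendant opened locker 1) = (1/8) / (9/32) = 4/9.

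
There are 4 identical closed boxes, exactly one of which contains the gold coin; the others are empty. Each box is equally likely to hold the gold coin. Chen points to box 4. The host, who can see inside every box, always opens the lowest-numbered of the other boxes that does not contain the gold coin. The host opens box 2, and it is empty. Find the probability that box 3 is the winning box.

Condition on the true location of the gold coin.
If it is in box 1 (prior 1/4): box 2 is the lowest-numbered option available, probability 1; weight (1/4)·1 = 1/4.
If it is in box 2 (prior 1/4): the host opened box 2, so this case is ruled out; weight (1/4)·0 = 0.
If it is in either of boxes 3 and 4 (prior 1/4 each): the host would have opened box 1 instead, probability 0; weight (1/4)·0 = 0 each.
The weights sum to 1/4.
So P(the gold coin in box 3 | the host opened box 2) = 0 / (1/4) = 0.

0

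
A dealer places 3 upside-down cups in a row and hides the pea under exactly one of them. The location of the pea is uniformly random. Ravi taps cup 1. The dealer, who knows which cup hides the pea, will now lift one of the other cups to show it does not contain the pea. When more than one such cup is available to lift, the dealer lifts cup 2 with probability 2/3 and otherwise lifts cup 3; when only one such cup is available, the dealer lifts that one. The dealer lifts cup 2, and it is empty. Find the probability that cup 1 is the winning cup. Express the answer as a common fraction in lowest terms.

2/5

Condition on the true location of the pea.
If it is under cup 1 (prior 1/3): cup 2 is available, opened with probability 2/3; weight (1/3)·(2/3) = 2/9.
If it is under cup 2 (prior 1/3): the dealer opened cup 2, so this case is ruled out; weight (1/3)·0 = 0.
If it is under cup 3 (prior 1/3): only cup 2 is available, probability 1; weight (1/3)·1 = 1/3.
The weights sum to 5/9.
So P(the pea under cup 1 | the dealer opened cup 2) = (2/9) / (5/9) = 2/5.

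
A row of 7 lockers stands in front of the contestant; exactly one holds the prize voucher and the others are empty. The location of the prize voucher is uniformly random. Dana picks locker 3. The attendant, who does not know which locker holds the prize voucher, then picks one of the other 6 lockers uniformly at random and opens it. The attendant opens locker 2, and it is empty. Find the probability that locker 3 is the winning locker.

Because the attendant chose which locker to open without knowing where the prize voucher is, the choice is independent of the prize location. Learning that locker 2 does not hold the prize voucher simply rules out that one location and leaves the remaining 6 lockers still equally likely by symmetry.
So P(the prize voucher in locker 3) = 1/6.

1/6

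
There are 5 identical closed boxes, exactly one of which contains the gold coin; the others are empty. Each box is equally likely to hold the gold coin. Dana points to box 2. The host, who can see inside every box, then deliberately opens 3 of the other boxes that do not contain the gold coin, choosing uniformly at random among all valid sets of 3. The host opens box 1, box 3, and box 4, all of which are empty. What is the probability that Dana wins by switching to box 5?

Condition on the true location of the gold coin.
If it is in any of boxes 1, 3, and 4 (prior 1/5 each): that box was opened and seen not to hold the prize — ruled out; weight (1/5)·0 = 0 each.
If it is in box 2 (prior 1/5): the host has 4 equally likely choices, so probability 1/4; weight (1/5)·(1/4) = 1/20.
If it is in box 5 (prior 1/5): the host has no choice, probability 1; weight (1/5)·1 = 1/5.
The weights sum to 1/4.
So P(the gold coin in box 5 | the host opened box 1, box 3, and box 4) = (1/5) / (1/4) = 4/5.

4/5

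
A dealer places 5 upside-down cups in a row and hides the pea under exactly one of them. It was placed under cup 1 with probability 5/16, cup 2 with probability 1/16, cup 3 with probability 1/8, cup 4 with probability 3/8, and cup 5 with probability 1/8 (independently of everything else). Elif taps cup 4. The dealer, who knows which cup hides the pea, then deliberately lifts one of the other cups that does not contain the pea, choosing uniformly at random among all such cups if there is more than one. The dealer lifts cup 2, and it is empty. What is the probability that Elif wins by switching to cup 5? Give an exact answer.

Condition on the true location of the pea.
If it is under cup 1 (prior 5/16): the dealer has 3 equally likely choices, so probability 1/3; weight (5/16)·(1/3) = 5/48.
If it is under cup 2 (prior 1/16): the dealer opened cup 2, so this case is ruled out; weight (1/16)·0 = 0.
If it is under either of cups 3 and 5 (prior 1/8 each): the dealer has 3 equally likely choices, so probability 1/3; weight (1/8)·(1/3) = 1/24 each.
If it is under cup 4 (prior 3/8): the dealer has 4 equally likely choices, so probability 1/4; weight (3/8)·(1/4) = 3/32.
The weights sum to 9/32.
So P(the pea under cup 5 | the dealer opened cup 2) = (1/24) / (9/32) = 4/27.

4/27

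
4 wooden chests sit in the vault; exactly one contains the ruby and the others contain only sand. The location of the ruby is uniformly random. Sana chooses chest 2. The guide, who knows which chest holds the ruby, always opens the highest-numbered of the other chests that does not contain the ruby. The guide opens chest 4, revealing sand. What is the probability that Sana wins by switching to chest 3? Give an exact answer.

1/3

Consider each possible location of the ruby in turn.
If it is in any of chests 1, 2, and 3 (prior 1/4 each): chest 4 is the highest-numbered option available, probability 1; weight (1/4)·1 = 1/4 each.
If it is in chest 4 (prior 1/4): the guide opened chest 4, so this case is ruled out; weight (1/4)·0 = 0.
The weights sum to 3/4.
So P(the ruby in chest 3 | the guide opened chest 4) = (1/4) / (3/4) = 1/3.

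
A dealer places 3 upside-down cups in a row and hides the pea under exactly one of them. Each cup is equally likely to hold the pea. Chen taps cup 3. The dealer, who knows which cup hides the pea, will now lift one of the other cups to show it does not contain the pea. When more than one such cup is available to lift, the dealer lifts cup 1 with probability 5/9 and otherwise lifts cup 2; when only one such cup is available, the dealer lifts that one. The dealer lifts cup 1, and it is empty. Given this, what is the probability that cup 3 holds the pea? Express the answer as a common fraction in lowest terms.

5/14

Condition on the true location of the pea.
If it is under cup 1 (prior 1/3): the dealer opened cup 1, so this case is ruled out; weight (1/3)·0 = 0.
If it is under cup 2 (prior 1/3): only cup 1 is available, probability 1; weight (1/3)·1 = 1/3.
If it is under cup 3 (prior 1/3): cup 1 is available, opened with probability 5/9; weight (1/3)·(5/9) = 5/27.
The weights sum to 14/27.
So P(the pea under cup 3 | the dealer opened cup 1) = (5/27) / (14/27) = 5/14.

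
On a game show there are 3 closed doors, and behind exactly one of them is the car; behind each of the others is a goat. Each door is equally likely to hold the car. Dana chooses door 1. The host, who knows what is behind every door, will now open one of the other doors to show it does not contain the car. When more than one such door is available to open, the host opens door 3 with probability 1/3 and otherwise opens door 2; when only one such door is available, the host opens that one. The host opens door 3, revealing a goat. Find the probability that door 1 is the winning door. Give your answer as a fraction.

Consider each possible location of the car in turn.
If it is behind door 1 (prior 1/3): door 3 is available, opened with probability 1/3; weight (1/3)·(1/3) = 1/9.
If it is behind door 2 (prior 1/3): only door 3 is available, probability 1; weight (1/3)·1 = 1/3.
If it is behind door 3 (prior 1/3): the host opened door 3, so this case is ruled out; weight (1/3)·0 = 0.
The weights sum to 4/9.
So P(the car behind door 1 | the host opened door 3) = (1/9) / (4/9) = 1/4.

1/4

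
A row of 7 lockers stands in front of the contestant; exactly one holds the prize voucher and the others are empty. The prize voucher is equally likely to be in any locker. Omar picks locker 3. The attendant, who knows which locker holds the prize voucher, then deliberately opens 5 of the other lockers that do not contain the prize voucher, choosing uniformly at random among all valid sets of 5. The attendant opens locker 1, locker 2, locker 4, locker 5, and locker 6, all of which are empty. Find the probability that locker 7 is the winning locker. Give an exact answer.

6/7

Condition on the true location of the prize voucher.
If it is in any of lockers 1, 2, 4, 5, and 6 (prior 1/7 each): that locker was opened and seen not to hold the prize — ruled out; weight (1/7)·0 = 0 each.
If it is in locker 3 (prior 1/7): the attendant has 6 equally likely choices, so probability 1/6; weight (1/7)·(1/6) = 1/42.
If it is in locker 7 (prior 1/7): the attendant has no choice, probability 1; weight (1/7)·1 = 1/7.
The weights sum to 1/6.
So P(the prize voucher in locker 7 | the attendant opened locker 1, locker 2, locker 4, locker 5, and locker 6) = (1/7) / (1/6) = 6/7.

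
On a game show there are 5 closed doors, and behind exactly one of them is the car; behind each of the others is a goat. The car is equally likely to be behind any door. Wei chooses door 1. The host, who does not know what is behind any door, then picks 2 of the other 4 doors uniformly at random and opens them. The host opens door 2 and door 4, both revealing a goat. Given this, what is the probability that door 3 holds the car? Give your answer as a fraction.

1/3

Apply Bayes' rule, conditioning on where the car actually is.
If it is behind any of doors 1, 3, and 5 (prior 1/5 each): the host picks exactly this set with probability 1/6 regardless, and none is the prize; weight (1/5)·(1/6) = 1/30 each.
If it is behind either of doors 2 and 4 (prior 1/5 each): that door was opened and seen not to hold the prize — ruled out; weight (1/5)·0 = 0 each.
The weights sum to 1/10.
So P(the car behind door 3 | the host opened door 2 and door 4) = (1/30) / (1/10) = 1/3.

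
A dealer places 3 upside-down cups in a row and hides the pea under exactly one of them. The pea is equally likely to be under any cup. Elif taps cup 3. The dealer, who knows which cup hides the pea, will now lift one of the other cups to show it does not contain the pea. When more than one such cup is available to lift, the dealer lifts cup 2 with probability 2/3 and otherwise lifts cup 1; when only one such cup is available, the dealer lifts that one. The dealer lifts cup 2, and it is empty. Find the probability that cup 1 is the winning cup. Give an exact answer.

3/5

Consider each possible location of the pea in turn.
If it is under cup 1 (prior 1/3): only cup 2 is available, probability 1; weight (1/3)·1 = 1/3.
If it is under cup 2 (prior 1/3): the dealer opened cup 2, so this case is ruled out; weight (1/3)·0 = 0.
If it is under cup 3 (prior 1/3): cup 2 is available, opened with probability 2/3; weight (1/3)·(2/3) = 2/9.
The weights sum to 5/9.
So P(the pea under cup 1 | the dealer opened cup 2) = (1/3) / (5/9) = 3/5.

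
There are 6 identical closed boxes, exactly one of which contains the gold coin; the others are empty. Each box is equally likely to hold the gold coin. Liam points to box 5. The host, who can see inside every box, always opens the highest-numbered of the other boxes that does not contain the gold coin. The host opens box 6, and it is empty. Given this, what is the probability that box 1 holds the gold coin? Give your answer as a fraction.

1/5

Apply Bayes' rule, conditioning on where the gold coin actually is.
If it is in any of boxes 1, 2, 3, 4, and 5 (prior 1/6 each): box 6 is the highest-numbered option available, probability 1; weight (1/6)·1 = 1/6 each.
If it is in box 6 (prior 1/6): the host opened box 6, so this case is ruled out; weight (1/6)·0 = 0.
The weights sum to 5/6.
So P(the gold coin in box 1 | the host opened box 6) = (1/6) / (5/6) = 1/5.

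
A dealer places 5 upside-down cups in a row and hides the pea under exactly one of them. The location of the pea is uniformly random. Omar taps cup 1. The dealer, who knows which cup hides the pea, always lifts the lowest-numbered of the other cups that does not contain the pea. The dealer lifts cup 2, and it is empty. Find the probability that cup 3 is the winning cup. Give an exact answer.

1/4

Consider each possible location of the pea in turn.
If it is under any of cups 1, 3, 4, and 5 (prior 1/5 each): cup 2 is the lowest-numbered option available, probability 1; weight (1/5)·1 = 1/5 each.
If it is under cup 2 (prior 1/5): the dealer opened cup 2, so this case is ruled out; weight (1/5)·0 = 0.
The weights sum to 4/5.
So P(the pea under cup 3 | the dealer opened cup 2) = (1/5) / (4/5) = 1/4.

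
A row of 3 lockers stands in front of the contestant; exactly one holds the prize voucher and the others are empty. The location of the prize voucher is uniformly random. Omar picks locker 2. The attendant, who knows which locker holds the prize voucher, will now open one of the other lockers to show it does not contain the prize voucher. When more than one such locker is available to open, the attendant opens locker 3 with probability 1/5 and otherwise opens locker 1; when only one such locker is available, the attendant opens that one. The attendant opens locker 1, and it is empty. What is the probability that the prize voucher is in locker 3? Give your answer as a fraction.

5/9

Consider each possible location of the prize voucher in turn.
If it is in locker 1 (prior 1/3): the attendant opened locker 1, so this case is ruled out; weight (1/3)·0 = 0.
If it is in locker 2 (prior 1/3): locker 3 is available but not opened, probability 4/5; weight (1/3)·(4/5) = 4/15.
If it is in locker 3 (prior 1/3): only locker 1 is available, probability 1; weight (1/3)·1 = 1/3.
The weights sum to 3/5.
So P(the prize voucher in locker 3 | the attendant opened locker 1) = (1/3) / (3/5) = 5/9.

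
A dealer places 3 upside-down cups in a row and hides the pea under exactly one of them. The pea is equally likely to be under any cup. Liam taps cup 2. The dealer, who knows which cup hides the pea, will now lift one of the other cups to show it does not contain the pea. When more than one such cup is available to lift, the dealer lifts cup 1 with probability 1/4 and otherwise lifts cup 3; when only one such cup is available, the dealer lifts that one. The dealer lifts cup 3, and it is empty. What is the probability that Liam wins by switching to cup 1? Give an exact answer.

4/7

Condition on the true location of the pea.
If it is under cup 1 (prior 1/3): only cup 3 is available, probability 1; weight (1/3)·1 = 1/3.
If it is under cup 2 (prior 1/3): cup 1 is available but not opened, probability 3/4; weight (1/3)·(3/4) = 1/4.
If it is under cup 3 (prior 1/3): the dealer opened cup 3, so this case is ruled out; weight (1/3)·0 = 0.
The weights sum to 7/12.
So P(the pea under cup 1 | the dealer opened cup 3) = (1/3) / (7/12) = 4/7.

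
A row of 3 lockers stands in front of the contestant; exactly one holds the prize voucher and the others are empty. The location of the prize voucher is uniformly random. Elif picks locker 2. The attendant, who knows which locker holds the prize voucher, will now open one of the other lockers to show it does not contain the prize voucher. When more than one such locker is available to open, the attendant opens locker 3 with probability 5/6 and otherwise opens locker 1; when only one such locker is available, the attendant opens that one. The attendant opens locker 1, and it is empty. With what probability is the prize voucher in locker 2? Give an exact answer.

1/7

Apply Bayes' rule, conditioning on where the prize voucher actually is.
If it is in locker 1 (prior 1/3): the attendant opened locker 1, so this case is ruled out; weight (1/3)·0 = 0.
If it is in locker 2 (prior 1/3): locker 3 is available but not opened, probability 1/6; weight (1/3)·(1/6) = 1/18.
If it is in locker 3 (prior 1/3): only locker 1 is available, probability 1; weight (1/3)·1 = 1/3.
The weights sum to 7/18.
So P(the prize voucher in locker 2 | the attendant opened locker 1) = (1/18) / (7/18) = 1/7.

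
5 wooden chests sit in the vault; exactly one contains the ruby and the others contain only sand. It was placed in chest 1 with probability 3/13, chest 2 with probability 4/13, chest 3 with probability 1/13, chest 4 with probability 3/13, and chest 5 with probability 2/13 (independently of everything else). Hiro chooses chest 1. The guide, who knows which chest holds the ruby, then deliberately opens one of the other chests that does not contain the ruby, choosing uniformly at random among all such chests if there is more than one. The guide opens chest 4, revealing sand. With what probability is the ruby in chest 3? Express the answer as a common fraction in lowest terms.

Apply Bayes' rule, conditioning on where the ruby actually is.
If it is in chest 1 (prior 3/13): the guide has 4 equally likely choices, so probability 1/4; weight (3/13)·(1/4) = 3/52.
If it is in chest 2 (prior 4/13): the guide has 3 equally likely choices, so probability 1/3; weight (4/13)·(1/3) = 4/39.
If it is in chest 3 (prior 1/13): the guide has 3 equally likely choices, so probability 1/3; weight (1/13)·(1/3) = 1/39.
If it is in chest 4 (prior 3/13): the guide opened chest 4, so this case is ruled out; weight (3/13)·0 = 0.
If it is in chest 5 (prior 2/13): the guide has 3 equally likely choices, so probability 1/3; weight (2/13)·(1/3) = 2/39.
The weights sum to 37/156.
So P(the ruby in chest 3 | the guide opened chest 4) = (1/39) / (37/156) = 4/37.

4/37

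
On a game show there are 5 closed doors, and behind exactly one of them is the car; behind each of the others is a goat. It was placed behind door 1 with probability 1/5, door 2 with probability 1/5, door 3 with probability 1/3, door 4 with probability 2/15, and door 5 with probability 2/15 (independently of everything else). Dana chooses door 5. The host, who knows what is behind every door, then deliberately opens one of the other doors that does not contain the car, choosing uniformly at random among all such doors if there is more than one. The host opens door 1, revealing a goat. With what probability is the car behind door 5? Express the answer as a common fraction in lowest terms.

Consider each possible location of the car in turn.
If it is behind door 1 (prior 1/5): the host opened door 1, so this case is ruled out; weight (1/5)·0 = 0.
If it is behind door 2 (prior 1/5): the host has 3 equally likely choices, so probability 1/3; weight (1/5)·(1/3) = 1/15.
If it is behind door 3 (prior 1/3): the host has 3 equally likely choices, so probability 1/3; weight (1/3)·(1/3) = 1/9.
If it is behind door 4 (prior 2/15): the host has 3 equally likely choices, so probability 1/3; weight (2/15)·(1/3) = 2/45.
If it is behind door 5 (prior 2/15): the host has 4 equally likely choices, so probability 1/4; weight (2/15)·(1/4) = 1/30.
The weights sum to 23/90.
So P(the car behind door 5 | the host opened door 1) = (1/30) / (23/90) = 3/23.

3/23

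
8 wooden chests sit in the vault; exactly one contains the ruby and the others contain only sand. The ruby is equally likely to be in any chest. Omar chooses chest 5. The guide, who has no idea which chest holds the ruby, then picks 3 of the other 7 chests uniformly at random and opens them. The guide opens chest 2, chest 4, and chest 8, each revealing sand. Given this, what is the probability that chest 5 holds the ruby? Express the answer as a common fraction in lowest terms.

1/5

Consider each possible location of the ruby in turn.
If it is in any of chests 1, 3, 5, 6, and 7 (prior 1/8 each): the guide picks exactly this set with probability 1/35 regardless, and none is the prize; weight (1/8)·(1/35) = 1/280 each.
If it is in any of chests 2, 4, and 8 (prior 1/8 each): that chest was opened and seen not to hold the prize — ruled out; weight (1/8)·0 = 0 each.
The weights sum to 1/56.
So P(the ruby in chest 5 | the guide opened chest 2, chest 4, and chest 8) = (1/280) / (1/56) = 1/5.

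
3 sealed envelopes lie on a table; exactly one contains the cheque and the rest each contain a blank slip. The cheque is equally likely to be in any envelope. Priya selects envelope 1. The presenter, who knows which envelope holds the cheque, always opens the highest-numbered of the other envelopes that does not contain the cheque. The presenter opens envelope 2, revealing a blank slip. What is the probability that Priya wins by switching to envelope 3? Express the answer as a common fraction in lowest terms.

1

Condition on the true location of the cheque.
If it is in envelope 1 (prior 1/3): the presenter would have opened envelope 3 instead, probability 0; weight (1/3)·0 = 0.
If it is in envelope 2 (prior 1/3): the presenter opened envelope 2, so this case is ruled out; weight (1/3)·0 = 0.
If it is in envelope 3 (prior 1/3): envelope 2 is the highest-numbered option available, probability 1; weight (1/3)·1 = 1/3.
The weights sum to 1/3.
So P(the cheque in envelope 3 | the presenter opened envelope 2) = (1/3) / (1/3) = 1.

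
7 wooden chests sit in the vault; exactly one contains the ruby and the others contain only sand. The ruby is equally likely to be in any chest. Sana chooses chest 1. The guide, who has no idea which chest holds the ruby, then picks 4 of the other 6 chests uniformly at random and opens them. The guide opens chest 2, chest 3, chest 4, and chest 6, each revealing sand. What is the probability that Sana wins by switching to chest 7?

1/3

Because the guide chose which chests to open without knowing where the ruby is, the choice is independent of the prize location. Learning that none of the 4 opened chests holds the ruby simply rules out those 4 locations and leaves the remaining 3 chests still equally likely by symmetry.
So P(the ruby in chest 7) = 1/3.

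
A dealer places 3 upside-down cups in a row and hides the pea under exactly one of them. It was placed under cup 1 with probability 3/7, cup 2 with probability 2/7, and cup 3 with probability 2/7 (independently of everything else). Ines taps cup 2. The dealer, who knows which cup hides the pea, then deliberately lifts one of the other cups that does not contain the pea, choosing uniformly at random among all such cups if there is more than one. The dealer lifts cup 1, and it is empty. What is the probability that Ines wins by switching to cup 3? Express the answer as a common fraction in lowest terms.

2/3

Condition on the true location of the pea.
If it is under cup 1 (prior 3/7): the dealer opened cup 1, so this case is ruled out; weight (3/7)·0 = 0.
If it is under cup 2 (prior 2/7): the dealer has 2 equally likely choices, so probability 1/2; weight (2/7)·(1/2) = 1/7.
If it is under cup 3 (prior 2/7): the dealer has no choice, probability 1; weight (2/7)·1 = 2/7.
The weights sum to 3/7.
So P(the pea under cup 3 | the dealer opened cup 1) = (2/7) / (3/7) = 2/3.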